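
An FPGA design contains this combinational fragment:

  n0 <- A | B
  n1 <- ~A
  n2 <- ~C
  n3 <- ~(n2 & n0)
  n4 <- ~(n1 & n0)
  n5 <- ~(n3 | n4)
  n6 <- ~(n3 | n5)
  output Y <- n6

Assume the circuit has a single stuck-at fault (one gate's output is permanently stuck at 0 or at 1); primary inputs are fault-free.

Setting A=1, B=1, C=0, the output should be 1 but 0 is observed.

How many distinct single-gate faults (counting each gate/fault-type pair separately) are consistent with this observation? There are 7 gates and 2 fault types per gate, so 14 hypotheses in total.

7

Fault-free: n0=1, n1=0, n2=1, n3=0, n4=1, n5=0, n6=1 → 1. Observed 0.
  n0 stuck-at-0: output 0 ✓
  n0 stuck-at-1: output 1 ✗
  n1 stuck-at-0: output 1 ✗
  n1 stuck-at-1: output 0 ✓
  n2 stuck-at-0: output 0 ✓
  n2 stuck-at-1: output 1 ✗
  n3 stuck-at-0: output 1 ✗
  n3 stuck-at-1: output 0 ✓
  n4 stuck-at-0: output 0 ✓
  n4 stuck-at-1: output 1 ✗
  n5 stuck-at-0: output 1 ✗
  n5 stuck-at-1: output 0 ✓
  n6 stuck-at-0: output 0 ✓
  n6 stuck-at-1: output 1 ✗
Consistent faults: {n0 stuck-at-0, n1 stuck-at-1, n2 stuck-at-0, n3 stuck-at-1, n4 stuck-at-0, n5 stuck-at-1, n6 stuck-at-0} — 7 in all.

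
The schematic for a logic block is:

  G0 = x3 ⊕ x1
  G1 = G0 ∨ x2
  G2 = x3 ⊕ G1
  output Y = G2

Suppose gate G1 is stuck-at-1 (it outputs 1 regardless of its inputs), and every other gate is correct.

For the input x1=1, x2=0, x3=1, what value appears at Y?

0

Propagate with G1 forced: G0=0, G1=1 [stuck-at-1], G2=0.
So Y = 0. (Without the fault it would be 1.)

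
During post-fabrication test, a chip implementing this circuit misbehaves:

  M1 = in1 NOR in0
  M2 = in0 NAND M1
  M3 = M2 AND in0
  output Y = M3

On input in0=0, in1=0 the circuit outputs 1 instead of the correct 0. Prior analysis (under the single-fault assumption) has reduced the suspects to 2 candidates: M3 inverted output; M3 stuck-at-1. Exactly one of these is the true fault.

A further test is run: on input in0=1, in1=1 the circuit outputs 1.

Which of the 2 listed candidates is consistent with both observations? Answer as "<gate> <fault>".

M3 stuck-at-1

Evaluate each candidate on input in0=1, in1=1:
  M3 inverted output: M1=0, M2=1, M3=0 [inverted output] → 0 — eliminated
  M3 stuck-at-1: M1=0, M2=1, M3=1 [stuck-at-1] → 1 — matches
Only M3 stuck-at-1 reproduces the observed 1.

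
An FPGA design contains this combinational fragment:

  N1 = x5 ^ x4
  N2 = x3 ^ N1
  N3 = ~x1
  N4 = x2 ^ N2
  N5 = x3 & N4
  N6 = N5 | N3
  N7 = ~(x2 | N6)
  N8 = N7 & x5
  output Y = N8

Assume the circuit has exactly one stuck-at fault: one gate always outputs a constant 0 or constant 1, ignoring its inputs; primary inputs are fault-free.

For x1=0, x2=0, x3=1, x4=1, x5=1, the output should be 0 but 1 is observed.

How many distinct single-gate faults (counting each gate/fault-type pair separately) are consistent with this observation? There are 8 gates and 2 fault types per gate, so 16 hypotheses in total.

3

Fault-free: N1=0, N2=1, N3=1, N4=1, N5=1, N6=1, N7=0, N8=0 → 0. Observed 1.
  N1: none of the 2 fault types match ✗
  N2: none of the 2 fault types match ✗
  N3: none of the 2 fault types match ✗
  N4: none of the 2 fault types match ✗
  N5: none of the 2 fault types match ✗
  N6: stuck-at-0 ✓; others ✗
  N7: stuck-at-1 ✓; others ✗
  N8: stuck-at-1 ✓; others ✗
Consistent faults: {N6 stuck-at-0, N7 stuck-at-1, N8 stuck-at-1} — 3 in all.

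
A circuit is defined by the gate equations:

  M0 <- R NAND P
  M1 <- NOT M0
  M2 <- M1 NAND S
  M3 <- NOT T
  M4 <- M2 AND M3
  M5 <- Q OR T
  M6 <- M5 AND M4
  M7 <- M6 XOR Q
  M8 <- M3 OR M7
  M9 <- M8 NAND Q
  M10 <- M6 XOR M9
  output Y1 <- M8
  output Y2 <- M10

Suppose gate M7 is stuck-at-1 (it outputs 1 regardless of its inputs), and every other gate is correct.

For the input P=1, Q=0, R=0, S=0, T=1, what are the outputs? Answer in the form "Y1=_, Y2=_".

Y1=1, Y2=1

Propagate with M7 forced: M0=1, M1=0, M2=1, M3=0, M4=0, M5=1, M6=0, M7=1 [stuck-at-1], M8=1, M9=1, M10=1.
So the outputs are Y1=1, Y2=1. (Without the fault they would be Y1=0, Y2=1.)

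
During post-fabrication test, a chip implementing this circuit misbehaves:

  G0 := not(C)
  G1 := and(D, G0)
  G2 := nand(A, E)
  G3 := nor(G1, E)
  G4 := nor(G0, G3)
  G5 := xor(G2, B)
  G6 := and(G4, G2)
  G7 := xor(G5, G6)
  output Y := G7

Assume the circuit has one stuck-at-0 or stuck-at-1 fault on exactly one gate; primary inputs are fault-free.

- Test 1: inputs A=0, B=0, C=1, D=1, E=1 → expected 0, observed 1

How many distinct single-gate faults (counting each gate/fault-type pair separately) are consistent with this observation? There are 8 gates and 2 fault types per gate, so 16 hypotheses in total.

Fault-free: G0=0, G1=0, G2=1, G3=0, G4=1, G5=1, G6=1, G7=0 → 0. Observed 1.
  G0: stuck-at-1 ✓; others ✗
  G1: none of the 2 fault types match ✗
  G2: none of the 2 fault types match ✗
  G3: stuck-at-1 ✓; others ✗
  G4: stuck-at-0 ✓; others ✗
  G5: stuck-at-0 ✓; others ✗
  G6: stuck-at-0 ✓; others ✗
  G7: stuck-at-1 ✓; others ✗
Consistent faults: {G0 stuck-at-1, G3 stuck-at-1, G4 stuck-at-0, G5 stuck-at-0, G6 stuck-at-0, G7 stuck-at-1} — 6 in all.

6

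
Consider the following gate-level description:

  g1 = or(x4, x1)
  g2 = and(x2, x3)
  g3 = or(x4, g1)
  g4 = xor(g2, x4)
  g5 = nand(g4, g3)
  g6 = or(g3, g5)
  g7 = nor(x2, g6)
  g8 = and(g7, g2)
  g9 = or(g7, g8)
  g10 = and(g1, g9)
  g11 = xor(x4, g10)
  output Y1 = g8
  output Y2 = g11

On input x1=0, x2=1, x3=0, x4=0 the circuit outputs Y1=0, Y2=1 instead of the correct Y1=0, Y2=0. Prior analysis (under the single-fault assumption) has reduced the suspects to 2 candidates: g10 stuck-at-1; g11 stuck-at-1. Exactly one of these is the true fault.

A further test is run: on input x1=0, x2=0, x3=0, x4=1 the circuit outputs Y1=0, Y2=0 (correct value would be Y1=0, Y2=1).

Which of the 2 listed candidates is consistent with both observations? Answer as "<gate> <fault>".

Evaluate each candidate on input x1=0, x2=0, x3=0, x4=1:
  g10 stuck-at-1: g1=1, g2=0, g3=1, g4=1, g5=0, g6=1, g7=0, g8=0, g9=0, g10=1 [stuck-at-1], g11=0 → Y1=0, Y2=0 — matches
  g11 stuck-at-1: g1=1, g2=0, g3=1, g4=1, g5=0, g6=1, g7=0, g8=0, g9=0, g10=0, g11=1 [stuck-at-1] → Y1=0, Y2=1 — eliminated
Only g10 stuck-at-1 reproduces the observed Y1=0, Y2=0.

g10 stuck-at-1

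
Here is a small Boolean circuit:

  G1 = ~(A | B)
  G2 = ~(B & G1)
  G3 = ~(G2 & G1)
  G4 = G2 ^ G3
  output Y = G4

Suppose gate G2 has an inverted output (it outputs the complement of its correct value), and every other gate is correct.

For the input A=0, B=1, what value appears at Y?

1

Propagate with G2 forced: G1=0, G2=0 [inverted output], G3=1, G4=1.
So Y = 1. (Without the fault it would be 0.)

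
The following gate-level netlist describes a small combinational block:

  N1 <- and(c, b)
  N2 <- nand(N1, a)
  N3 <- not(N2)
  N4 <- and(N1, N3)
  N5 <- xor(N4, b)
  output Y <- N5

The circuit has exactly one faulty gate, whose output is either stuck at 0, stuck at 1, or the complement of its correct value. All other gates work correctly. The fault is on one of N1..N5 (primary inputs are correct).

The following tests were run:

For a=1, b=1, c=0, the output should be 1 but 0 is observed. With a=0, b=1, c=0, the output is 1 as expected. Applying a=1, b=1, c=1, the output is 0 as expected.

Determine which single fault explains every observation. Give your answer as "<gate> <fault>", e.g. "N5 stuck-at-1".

Fault-free values for test 1 (a=1, b=1, c=0): N1=0, N2=1, N3=0, N4=0, N5=1, giving Y=1. Observed 0.
Test 1: faults giving observed 0 are {N1 stuck-at-1, N1 inverted output, N4 stuck-at-1, N4 inverted output, N5 stuck-at-0, N5 inverted output}.
Test 2 (a=0, b=1, c=0): fault-free N1=0, N2=1, N3=0, N4=0, N5=1 → 1; observed 1. Eliminates N4 stuck-at-1, N4 inverted output, N5 stuck-at-0, N5 inverted output.
Test 3 (a=1, b=1, c=1): fault-free N1=1, N2=0, N3=1, N4=1, N5=0 → 0; observed 0. Eliminates N1 inverted output.
Only N1 stuck-at-1 is consistent with every test.

N1 stuck-at-1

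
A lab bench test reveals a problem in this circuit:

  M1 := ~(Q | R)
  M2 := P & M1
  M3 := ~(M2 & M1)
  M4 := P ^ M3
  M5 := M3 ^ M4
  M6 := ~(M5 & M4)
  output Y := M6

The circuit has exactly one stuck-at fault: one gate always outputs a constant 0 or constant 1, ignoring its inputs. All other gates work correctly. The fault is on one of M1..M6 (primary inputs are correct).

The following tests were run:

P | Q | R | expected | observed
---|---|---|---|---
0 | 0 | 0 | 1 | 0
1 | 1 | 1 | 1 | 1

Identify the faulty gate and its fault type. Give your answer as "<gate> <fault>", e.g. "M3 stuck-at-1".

M5 stuck-at-1

Fault-free values for test 1 (P=0, Q=0, R=0): M1=1, M2=0, M3=1, M4=1, M5=0, M6=1, giving Y=1. Observed 0.
Test 1: faults giving observed 0 are {M5 stuck-at-1, M6 stuck-at-0}.
Test 2 (P=1, Q=1, R=1): fault-free M1=0, M2=0, M3=1, M4=0, M5=1, M6=1 → 1; observed 1. Eliminates M6 stuck-at-0.
Only M5 stuck-at-1 is consistent with every test.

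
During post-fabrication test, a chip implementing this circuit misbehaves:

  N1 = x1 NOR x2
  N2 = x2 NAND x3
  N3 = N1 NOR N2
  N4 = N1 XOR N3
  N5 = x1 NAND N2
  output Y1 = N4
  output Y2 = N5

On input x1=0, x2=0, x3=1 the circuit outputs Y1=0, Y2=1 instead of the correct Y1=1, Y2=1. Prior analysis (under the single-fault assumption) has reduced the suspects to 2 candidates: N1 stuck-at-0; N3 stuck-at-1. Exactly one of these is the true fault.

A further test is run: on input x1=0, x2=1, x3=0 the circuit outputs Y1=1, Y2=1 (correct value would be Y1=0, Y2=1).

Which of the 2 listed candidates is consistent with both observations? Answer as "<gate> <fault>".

Evaluate each candidate on input x1=0, x2=1, x3=0:
  N1 stuck-at-0: N1=0 [stuck-at-0], N2=1, N3=0, N4=0, N5=1 → Y1=0, Y2=1 — eliminated
  N3 stuck-at-1: N1=0, N2=1, N3=1 [stuck-at-1], N4=1, N5=1 → Y1=1, Y2=1 — matches
Only N3 stuck-at-1 reproduces the observed Y1=1, Y2=1.

N3 stuck-at-1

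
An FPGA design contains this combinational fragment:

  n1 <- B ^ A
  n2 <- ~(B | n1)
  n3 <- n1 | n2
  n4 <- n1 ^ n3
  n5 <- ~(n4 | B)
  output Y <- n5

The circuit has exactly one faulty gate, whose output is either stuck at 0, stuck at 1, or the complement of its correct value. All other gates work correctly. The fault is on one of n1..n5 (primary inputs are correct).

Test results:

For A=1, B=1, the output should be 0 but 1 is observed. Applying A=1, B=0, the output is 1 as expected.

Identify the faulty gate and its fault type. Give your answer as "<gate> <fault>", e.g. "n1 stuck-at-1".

n5 stuck-at-1

Fault-free values for test 1 (A=1, B=1): n1=0, n2=0, n3=0, n4=0, n5=0, giving Y=0. Observed 1.
Test 1: faults giving observed 1 are {n5 stuck-at-1, n5 inverted output}.
Test 2 (A=1, B=0): fault-free n1=1, n2=0, n3=1, n4=0, n5=1 → 1; observed 1. Eliminates n5 inverted output.
Only n5 stuck-at-1 is consistent with every test.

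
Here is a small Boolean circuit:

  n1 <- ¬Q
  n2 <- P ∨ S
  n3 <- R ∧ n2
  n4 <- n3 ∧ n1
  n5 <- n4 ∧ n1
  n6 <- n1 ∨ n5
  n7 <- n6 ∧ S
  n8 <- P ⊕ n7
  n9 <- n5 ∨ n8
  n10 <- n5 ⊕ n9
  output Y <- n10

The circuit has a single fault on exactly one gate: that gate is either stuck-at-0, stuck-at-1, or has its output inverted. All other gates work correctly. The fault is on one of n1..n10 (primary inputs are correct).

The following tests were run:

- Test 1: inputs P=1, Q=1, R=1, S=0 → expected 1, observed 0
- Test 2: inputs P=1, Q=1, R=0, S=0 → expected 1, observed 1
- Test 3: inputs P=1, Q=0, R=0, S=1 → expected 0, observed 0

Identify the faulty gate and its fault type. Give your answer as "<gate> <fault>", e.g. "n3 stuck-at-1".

Fault-free values for test 1 (P=1, Q=1, R=1, S=0): n1=0, n2=1, n3=1, n4=0, n5=0, n6=0, n7=0, n8=1, n9=1, n10=1, giving Y=1. Observed 0.
Test 1: faults giving observed 0 are {n1 stuck-at-1, n1 inverted output, n5 stuck-at-1, n5 inverted output, n7 stuck-at-1, n7 inverted output, n8 stuck-at-0, n8 inverted output, n9 stuck-at-0, n9 inverted output, n10 stuck-at-0, n10 inverted output}.
Test 2 (P=1, Q=1, R=0, S=0): fault-free n1=0, n2=1, n3=0, n4=0, n5=0, n6=0, n7=0, n8=1, n9=1, n10=1 → 1; observed 1. Eliminates n5 stuck-at-1, n5 inverted output, n7 stuck-at-1, n7 inverted output, n8 stuck-at-0, n8 inverted output, n9 stuck-at-0, n9 inverted output, n10 stuck-at-0, n10 inverted output.
Test 3 (P=1, Q=0, R=0, S=1): fault-free n1=1, n2=1, n3=0, n4=0, n5=0, n6=1, n7=1, n8=0, n9=0, n10=0 → 0; observed 0. Eliminates n1 inverted output.
Only n1 stuck-at-1 is consistent with every test.

n1 stuck-at-1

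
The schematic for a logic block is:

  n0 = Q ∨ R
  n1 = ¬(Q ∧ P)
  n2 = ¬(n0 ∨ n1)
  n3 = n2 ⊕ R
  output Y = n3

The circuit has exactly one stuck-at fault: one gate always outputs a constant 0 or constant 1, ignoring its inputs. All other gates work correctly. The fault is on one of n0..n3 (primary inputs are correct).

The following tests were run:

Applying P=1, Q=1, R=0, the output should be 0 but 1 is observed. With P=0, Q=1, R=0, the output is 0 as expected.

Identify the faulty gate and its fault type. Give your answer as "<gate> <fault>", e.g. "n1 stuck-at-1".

Fault-free values for test 1 (P=1, Q=1, R=0): n0=1, n1=0, n2=0, n3=0, giving Y=0. Observed 1.
Test 1: faults giving observed 1 are {n0 stuck-at-0, n2 stuck-at-1, n3 stuck-at-1}.
Test 2 (P=0, Q=1, R=0): fault-free n0=1, n1=1, n2=0, n3=0 → 0; observed 0. Eliminates n2 stuck-at-1, n3 stuck-at-1.
Only n0 stuck-at-0 is consistent with every test.

n0 stuck-at-0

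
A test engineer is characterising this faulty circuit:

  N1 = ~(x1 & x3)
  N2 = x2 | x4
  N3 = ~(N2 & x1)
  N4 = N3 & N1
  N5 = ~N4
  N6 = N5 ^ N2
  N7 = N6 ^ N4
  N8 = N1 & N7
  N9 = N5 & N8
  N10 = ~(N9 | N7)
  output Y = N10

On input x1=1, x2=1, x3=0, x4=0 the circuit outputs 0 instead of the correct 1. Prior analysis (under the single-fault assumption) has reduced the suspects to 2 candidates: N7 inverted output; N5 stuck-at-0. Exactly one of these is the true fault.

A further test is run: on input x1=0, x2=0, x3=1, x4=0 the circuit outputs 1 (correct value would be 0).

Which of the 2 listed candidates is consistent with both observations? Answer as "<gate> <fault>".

Evaluate each candidate on input x1=0, x2=0, x3=1, x4=0:
  N7 inverted output: N1=1, N2=0, N3=1, N4=1, N5=0, N6=0, N7=0 [inverted output], N8=0, N9=0, N10=1 → 1 — matches
  N5 stuck-at-0: N1=1, N2=0, N3=1, N4=1, N5=0 [stuck-at-0], N6=0, N7=1, N8=1, N9=0, N10=0 → 0 — eliminated
Only N7 inverted output reproduces the observed 1.

N7 inverted output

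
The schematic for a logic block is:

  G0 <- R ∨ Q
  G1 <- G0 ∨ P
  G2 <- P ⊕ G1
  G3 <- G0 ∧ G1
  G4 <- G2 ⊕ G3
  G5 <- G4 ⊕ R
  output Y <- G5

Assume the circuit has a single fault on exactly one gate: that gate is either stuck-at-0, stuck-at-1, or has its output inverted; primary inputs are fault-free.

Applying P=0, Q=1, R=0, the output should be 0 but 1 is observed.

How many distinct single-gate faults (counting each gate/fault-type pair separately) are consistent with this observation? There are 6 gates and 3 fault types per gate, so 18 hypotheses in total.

8

Fault-free: G0=1, G1=1, G2=1, G3=1, G4=0, G5=0 → 0. Observed 1.
  G0: none of the 3 fault types match ✗
  G1: none of the 3 fault types match ✗
  G2: stuck-at-0, inverted output ✓; others ✗
  G3: stuck-at-0, inverted output ✓; others ✗
  G4: stuck-at-1, inverted output ✓; others ✗
  G5: stuck-at-1, inverted output ✓; others ✗
Consistent faults: {G2 stuck-at-0, G2 inverted output, G3 stuck-at-0, G3 inverted output, G4 stuck-at-1, G4 inverted output, G5 stuck-at-1, G5 inverted output} — 8 in all.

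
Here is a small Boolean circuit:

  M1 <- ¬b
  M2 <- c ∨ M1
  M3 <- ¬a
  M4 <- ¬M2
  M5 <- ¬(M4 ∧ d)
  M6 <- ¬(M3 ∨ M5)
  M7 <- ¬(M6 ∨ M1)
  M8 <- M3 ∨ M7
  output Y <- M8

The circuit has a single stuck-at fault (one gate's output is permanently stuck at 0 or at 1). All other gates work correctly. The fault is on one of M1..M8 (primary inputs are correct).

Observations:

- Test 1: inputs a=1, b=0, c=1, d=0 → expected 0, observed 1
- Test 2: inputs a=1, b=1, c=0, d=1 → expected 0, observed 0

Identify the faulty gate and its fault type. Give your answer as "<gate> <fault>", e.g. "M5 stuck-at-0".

M1 stuck-at-0

Fault-free values for test 1 (a=1, b=0, c=1, d=0): M1=1, M2=1, M3=0, M4=0, M5=1, M6=0, M7=0, M8=0, giving Y=0. Observed 1.
Test 1: faults giving observed 1 are {M1 stuck-at-0, M3 stuck-at-1, M7 stuck-at-1, M8 stuck-at-1}.
Test 2 (a=1, b=1, c=0, d=1): fault-free M1=0, M2=0, M3=0, M4=1, M5=0, M6=1, M7=0, M8=0 → 0; observed 0. Eliminates M3 stuck-at-1, M7 stuck-at-1, M8 stuck-at-1.
Only M1 stuck-at-0 is consistent with every test.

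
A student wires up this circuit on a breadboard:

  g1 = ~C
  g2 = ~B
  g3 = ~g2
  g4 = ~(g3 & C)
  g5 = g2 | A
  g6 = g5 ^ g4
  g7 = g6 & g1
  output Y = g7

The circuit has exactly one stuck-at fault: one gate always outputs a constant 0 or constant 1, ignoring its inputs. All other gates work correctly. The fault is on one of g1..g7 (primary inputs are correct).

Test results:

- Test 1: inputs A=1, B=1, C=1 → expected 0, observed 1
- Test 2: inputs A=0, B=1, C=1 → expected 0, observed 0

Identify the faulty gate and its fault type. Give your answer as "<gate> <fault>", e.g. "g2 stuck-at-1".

Fault-free values for test 1 (A=1, B=1, C=1): g1=0, g2=0, g3=1, g4=0, g5=1, g6=1, g7=0, giving Y=0. Observed 1.
Test 1: faults giving observed 1 are {g1 stuck-at-1, g7 stuck-at-1}.
Test 2 (A=0, B=1, C=1): fault-free g1=0, g2=0, g3=1, g4=0, g5=0, g6=0, g7=0 → 0; observed 0. Eliminates g7 stuck-at-1.
Only g1 stuck-at-1 is consistent with every test.

g1 stuck-at-1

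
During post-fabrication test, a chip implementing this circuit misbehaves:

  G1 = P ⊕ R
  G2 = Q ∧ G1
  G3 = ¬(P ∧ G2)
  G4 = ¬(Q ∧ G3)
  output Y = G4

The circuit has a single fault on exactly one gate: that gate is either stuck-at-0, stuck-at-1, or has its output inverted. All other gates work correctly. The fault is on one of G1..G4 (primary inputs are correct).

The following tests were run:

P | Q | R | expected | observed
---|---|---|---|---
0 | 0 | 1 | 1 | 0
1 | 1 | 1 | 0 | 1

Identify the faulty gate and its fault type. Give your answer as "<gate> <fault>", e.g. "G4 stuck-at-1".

Fault-free values for test 1 (P=0, Q=0, R=1): G1=1, G2=0, G3=1, G4=1, giving Y=1. Observed 0.
Test 1: faults giving observed 0 are {G4 stuck-at-0, G4 inverted output}.
Test 2 (P=1, Q=1, R=1): fault-free G1=0, G2=0, G3=1, G4=0 → 0; observed 1. Eliminates G4 stuck-at-0.
Only G4 inverted output is consistent with every test.

G4 inverted output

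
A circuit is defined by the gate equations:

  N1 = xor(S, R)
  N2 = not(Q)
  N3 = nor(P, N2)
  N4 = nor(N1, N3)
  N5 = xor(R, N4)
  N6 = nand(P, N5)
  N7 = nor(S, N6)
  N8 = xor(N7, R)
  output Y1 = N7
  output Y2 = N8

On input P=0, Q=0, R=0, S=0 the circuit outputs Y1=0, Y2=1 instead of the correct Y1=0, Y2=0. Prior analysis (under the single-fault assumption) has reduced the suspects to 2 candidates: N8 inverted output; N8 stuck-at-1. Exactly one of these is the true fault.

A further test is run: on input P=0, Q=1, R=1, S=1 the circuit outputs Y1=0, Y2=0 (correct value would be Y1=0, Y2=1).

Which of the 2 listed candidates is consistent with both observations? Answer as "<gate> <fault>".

Evaluate each candidate on input P=0, Q=1, R=1, S=1:
  N8 inverted output: N1=0, N2=0, N3=1, N4=0, N5=1, N6=1, N7=0, N8=0 [inverted output] → Y1=0, Y2=0 — matches
  N8 stuck-at-1: N1=0, N2=0, N3=1, N4=0, N5=1, N6=1, N7=0, N8=1 [stuck-at-1] → Y1=0, Y2=1 — eliminated
Only N8 inverted output reproduces the observed Y1=0, Y2=0.

N8 inverted output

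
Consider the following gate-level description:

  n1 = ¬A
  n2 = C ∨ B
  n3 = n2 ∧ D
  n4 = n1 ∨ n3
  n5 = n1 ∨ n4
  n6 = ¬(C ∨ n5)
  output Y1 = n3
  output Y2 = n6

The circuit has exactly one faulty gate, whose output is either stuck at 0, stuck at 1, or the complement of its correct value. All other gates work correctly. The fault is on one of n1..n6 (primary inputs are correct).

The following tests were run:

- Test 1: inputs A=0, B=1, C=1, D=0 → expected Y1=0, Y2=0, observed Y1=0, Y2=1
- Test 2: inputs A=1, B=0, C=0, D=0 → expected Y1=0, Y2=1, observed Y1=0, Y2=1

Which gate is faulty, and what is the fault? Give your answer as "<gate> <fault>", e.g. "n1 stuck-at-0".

Fault-free values for test 1 (A=0, B=1, C=1, D=0): n1=1, n2=1, n3=0, n4=1, n5=1, n6=0, giving Y1=0, Y2=0. Observed Y1=0, Y2=1.
Test 1: faults giving observed Y1=0, Y2=1 are {n6 stuck-at-1, n6 inverted output}.
Test 2 (A=1, B=0, C=0, D=0): fault-free n1=0, n2=0, n3=0, n4=0, n5=0, n6=1 → Y1=0, Y2=1; observed Y1=0, Y2=1. Eliminates n6 inverted output.
Only n6 stuck-at-1 is consistent with every test.

n6 stuck-at-1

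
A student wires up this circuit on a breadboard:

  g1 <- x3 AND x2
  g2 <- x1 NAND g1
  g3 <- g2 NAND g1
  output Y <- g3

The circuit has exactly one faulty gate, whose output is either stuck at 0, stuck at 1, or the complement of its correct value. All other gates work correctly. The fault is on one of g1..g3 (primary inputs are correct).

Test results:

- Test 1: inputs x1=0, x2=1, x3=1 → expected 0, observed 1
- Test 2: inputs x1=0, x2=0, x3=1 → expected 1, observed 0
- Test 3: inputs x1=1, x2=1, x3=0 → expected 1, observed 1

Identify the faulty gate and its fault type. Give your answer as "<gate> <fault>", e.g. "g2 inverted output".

g1 inverted output

Fault-free values for test 1 (x1=0, x2=1, x3=1): g1=1, g2=1, g3=0, giving Y=0. Observed 1.
Test 1: faults giving observed 1 are {g1 stuck-at-0, g1 inverted output, g2 stuck-at-0, g2 inverted output, g3 stuck-at-1, g3 inverted output}.
Test 2 (x1=0, x2=0, x3=1): fault-free g1=0, g2=1, g3=1 → 1; observed 0. Eliminates g1 stuck-at-0, g2 stuck-at-0, g2 inverted output, g3 stuck-at-1.
Test 3 (x1=1, x2=1, x3=0): fault-free g1=0, g2=1, g3=1 → 1; observed 1. Eliminates g3 inverted output.
Only g1 inverted output is consistent with every test.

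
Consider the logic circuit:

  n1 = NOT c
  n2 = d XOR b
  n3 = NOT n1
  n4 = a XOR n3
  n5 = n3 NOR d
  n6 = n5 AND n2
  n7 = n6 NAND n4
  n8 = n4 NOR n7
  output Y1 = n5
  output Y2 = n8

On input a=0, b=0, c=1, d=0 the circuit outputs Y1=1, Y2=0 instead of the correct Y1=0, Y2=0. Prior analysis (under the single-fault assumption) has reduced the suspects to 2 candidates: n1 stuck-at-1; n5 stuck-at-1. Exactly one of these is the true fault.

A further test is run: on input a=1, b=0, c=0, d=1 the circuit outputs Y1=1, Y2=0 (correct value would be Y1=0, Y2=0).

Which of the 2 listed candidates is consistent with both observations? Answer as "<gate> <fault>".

Evaluate each candidate on input a=1, b=0, c=0, d=1:
  n1 stuck-at-1: n1=1 [stuck-at-1], n2=1, n3=0, n4=1, n5=0, n6=0, n7=1, n8=0 → Y1=0, Y2=0 — eliminated
  n5 stuck-at-1: n1=1, n2=1, n3=0, n4=1, n5=1 [stuck-at-1], n6=1, n7=0, n8=0 → Y1=1, Y2=0 — matches
Only n5 stuck-at-1 reproduces the observed Y1=1, Y2=0.

n5 stuck-at-1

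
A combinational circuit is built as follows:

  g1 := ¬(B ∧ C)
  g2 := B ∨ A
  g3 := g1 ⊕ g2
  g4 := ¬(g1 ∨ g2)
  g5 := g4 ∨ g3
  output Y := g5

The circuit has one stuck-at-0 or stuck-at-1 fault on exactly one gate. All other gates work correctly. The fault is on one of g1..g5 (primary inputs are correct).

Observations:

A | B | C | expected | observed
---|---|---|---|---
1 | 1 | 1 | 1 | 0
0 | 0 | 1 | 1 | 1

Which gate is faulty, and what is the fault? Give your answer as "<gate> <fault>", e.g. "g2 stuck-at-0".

g1 stuck-at-1

Fault-free values for test 1 (A=1, B=1, C=1): g1=0, g2=1, g3=1, g4=0, g5=1, giving Y=1. Observed 0.
Test 1: faults giving observed 0 are {g1 stuck-at-1, g3 stuck-at-0, g5 stuck-at-0}.
Test 2 (A=0, B=0, C=1): fault-free g1=1, g2=0, g3=1, g4=0, g5=1 → 1; observed 1. Eliminates g3 stuck-at-0, g5 stuck-at-0.
Only g1 stuck-at-1 is consistent with every test.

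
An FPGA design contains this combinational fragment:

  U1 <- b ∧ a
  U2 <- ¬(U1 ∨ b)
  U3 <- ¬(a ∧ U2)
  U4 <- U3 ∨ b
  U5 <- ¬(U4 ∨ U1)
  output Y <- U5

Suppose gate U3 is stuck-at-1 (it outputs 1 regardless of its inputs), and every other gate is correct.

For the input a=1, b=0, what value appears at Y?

Propagate with U3 forced: U1=0, U2=1, U3=1 [stuck-at-1], U4=1, U5=0.
So Y = 0. (Without the fault it would be 1.)

0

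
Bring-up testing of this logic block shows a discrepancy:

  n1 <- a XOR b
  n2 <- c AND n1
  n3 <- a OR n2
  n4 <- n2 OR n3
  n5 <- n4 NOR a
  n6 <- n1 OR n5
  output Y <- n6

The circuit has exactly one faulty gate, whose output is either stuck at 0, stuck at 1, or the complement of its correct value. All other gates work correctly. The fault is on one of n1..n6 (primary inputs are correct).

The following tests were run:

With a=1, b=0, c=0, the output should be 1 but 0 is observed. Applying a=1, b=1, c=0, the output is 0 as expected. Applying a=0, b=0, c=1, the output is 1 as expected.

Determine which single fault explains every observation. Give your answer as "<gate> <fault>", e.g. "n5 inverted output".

n1 stuck-at-0

Fault-free values for test 1 (a=1, b=0, c=0): n1=1, n2=0, n3=1, n4=1, n5=0, n6=1, giving Y=1. Observed 0.
Test 1: faults giving observed 0 are {n1 stuck-at-0, n1 inverted output, n6 stuck-at-0, n6 inverted output}.
Test 2 (a=1, b=1, c=0): fault-free n1=0, n2=0, n3=1, n4=1, n5=0, n6=0 → 0; observed 0. Eliminates n1 inverted output, n6 inverted output.
Test 3 (a=0, b=0, c=1): fault-free n1=0, n2=0, n3=0, n4=0, n5=1, n6=1 → 1; observed 1. Eliminates n6 stuck-at-0.
Only n1 stuck-at-0 is consistent with every test.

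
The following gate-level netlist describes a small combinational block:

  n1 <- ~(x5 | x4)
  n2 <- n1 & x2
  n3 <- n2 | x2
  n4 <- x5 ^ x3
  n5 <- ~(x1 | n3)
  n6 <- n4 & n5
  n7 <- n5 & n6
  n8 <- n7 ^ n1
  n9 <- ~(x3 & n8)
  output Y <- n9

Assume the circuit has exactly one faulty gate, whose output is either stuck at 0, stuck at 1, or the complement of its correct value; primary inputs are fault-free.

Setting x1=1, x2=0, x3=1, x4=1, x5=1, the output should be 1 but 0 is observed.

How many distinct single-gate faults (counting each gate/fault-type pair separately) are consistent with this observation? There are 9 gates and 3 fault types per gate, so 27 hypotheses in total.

8

Fault-free: n1=0, n2=0, n3=0, n4=0, n5=0, n6=0, n7=0, n8=0, n9=1 → 1. Observed 0.
  n1: stuck-at-1, inverted output ✓; others ✗
  n2: none of the 3 fault types match ✗
  n3: none of the 3 fault types match ✗
  n4: none of the 3 fault types match ✗
  n5: none of the 3 fault types match ✗
  n6: none of the 3 fault types match ✗
  n7: stuck-at-1, inverted output ✓; others ✗
  n8: stuck-at-1, inverted output ✓; others ✗
  n9: stuck-at-0, inverted output ✓; others ✗
Consistent faults: {n1 stuck-at-1, n1 inverted output, n7 stuck-at-1, n7 inverted output, n8 stuck-at-1, n8 inverted output, n9 stuck-at-0, n9 inverted output} — 8 in all.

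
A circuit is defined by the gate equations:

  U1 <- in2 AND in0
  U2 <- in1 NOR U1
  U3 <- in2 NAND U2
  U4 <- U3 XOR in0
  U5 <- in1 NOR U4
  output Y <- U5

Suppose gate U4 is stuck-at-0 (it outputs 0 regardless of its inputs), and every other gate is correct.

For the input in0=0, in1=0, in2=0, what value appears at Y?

1

Propagate with U4 forced: U1=0, U2=1, U3=1, U4=0 [stuck-at-0], U5=1.
So Y = 1. (Without the fault it would be 0.)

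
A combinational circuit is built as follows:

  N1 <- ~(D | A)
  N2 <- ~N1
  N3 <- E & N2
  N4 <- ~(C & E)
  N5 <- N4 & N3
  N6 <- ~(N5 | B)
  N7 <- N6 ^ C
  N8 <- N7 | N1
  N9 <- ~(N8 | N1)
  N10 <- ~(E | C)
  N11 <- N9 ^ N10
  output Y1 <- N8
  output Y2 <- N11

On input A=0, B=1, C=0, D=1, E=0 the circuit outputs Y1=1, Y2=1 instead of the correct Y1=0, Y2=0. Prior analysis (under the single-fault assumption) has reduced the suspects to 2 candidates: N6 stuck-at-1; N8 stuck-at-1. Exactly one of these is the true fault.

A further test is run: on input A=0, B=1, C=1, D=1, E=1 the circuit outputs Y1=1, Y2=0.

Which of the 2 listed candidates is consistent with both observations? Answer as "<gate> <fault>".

Evaluate each candidate on input A=0, B=1, C=1, D=1, E=1:
  N6 stuck-at-1: N1=0, N2=1, N3=1, N4=0, N5=0, N6=1 [stuck-at-1], N7=0, N8=0, N9=1, N10=0, N11=1 → Y1=0, Y2=1 — eliminated
  N8 stuck-at-1: N1=0, N2=1, N3=1, N4=0, N5=0, N6=0, N7=1, N8=1 [stuck-at-1], N9=0, N10=0, N11=0 → Y1=1, Y2=0 — matches
Only N8 stuck-at-1 reproduces the observed Y1=1, Y2=0.

N8 stuck-at-1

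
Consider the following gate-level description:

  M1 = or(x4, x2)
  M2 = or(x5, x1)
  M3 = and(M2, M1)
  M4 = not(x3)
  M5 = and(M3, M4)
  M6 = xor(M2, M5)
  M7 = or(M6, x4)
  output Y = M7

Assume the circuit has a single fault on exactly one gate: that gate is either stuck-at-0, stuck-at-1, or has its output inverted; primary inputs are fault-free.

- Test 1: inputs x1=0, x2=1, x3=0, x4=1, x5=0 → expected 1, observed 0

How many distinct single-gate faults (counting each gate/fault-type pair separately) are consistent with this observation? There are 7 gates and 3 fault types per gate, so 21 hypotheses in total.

Fault-free: M1=1, M2=0, M3=0, M4=1, M5=0, M6=0, M7=1 → 1. Observed 0.
  M1: none of the 3 fault types match ✗
  M2: none of the 3 fault types match ✗
  M3: none of the 3 fault types match ✗
  M4: none of the 3 fault types match ✗
  M5: none of the 3 fault types match ✗
  M6: none of the 3 fault types match ✗
  M7: stuck-at-0, inverted output ✓; others ✗
Consistent faults: {M7 stuck-at-0, M7 inverted output} — 2 in all.

2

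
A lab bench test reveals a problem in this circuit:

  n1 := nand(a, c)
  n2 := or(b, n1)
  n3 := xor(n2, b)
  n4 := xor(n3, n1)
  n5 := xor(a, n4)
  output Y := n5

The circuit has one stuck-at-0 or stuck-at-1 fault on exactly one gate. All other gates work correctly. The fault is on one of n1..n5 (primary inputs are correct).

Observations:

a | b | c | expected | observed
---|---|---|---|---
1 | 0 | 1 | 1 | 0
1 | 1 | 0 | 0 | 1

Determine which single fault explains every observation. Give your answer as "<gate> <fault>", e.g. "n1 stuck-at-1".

n3 stuck-at-1

Fault-free values for test 1 (a=1, b=0, c=1): n1=0, n2=0, n3=0, n4=0, n5=1, giving Y=1. Observed 0.
Test 1: faults giving observed 0 are {n2 stuck-at-1, n3 stuck-at-1, n4 stuck-at-1, n5 stuck-at-0}.
Test 2 (a=1, b=1, c=0): fault-free n1=1, n2=1, n3=0, n4=1, n5=0 → 0; observed 1. Eliminates n2 stuck-at-1, n4 stuck-at-1, n5 stuck-at-0.
Only n3 stuck-at-1 is consistent with every test.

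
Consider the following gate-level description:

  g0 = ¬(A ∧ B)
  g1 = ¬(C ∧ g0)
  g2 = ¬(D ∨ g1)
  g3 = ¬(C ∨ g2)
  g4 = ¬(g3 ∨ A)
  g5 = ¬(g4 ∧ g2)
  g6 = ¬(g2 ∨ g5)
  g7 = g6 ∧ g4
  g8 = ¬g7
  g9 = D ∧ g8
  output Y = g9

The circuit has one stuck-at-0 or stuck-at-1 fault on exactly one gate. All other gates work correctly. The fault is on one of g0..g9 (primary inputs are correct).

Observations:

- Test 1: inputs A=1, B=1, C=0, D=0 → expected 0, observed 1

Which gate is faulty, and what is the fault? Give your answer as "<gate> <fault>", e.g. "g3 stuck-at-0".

g9 stuck-at-1

Fault-free values for test 1 (A=1, B=1, C=0, D=0): g0=0, g1=1, g2=0, g3=1, g4=0, g5=1, g6=0, g7=0, g8=1, g9=0, giving Y=0. Observed 1.
Test 1: faults giving observed 1 are {g9 stuck-at-1}.
Only g9 stuck-at-1 is consistent with every test.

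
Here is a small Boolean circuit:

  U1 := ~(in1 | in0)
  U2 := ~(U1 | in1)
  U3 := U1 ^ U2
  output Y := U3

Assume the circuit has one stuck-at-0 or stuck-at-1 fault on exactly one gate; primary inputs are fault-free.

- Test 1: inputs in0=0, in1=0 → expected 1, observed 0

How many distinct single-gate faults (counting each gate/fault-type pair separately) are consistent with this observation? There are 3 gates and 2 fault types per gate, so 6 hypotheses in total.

Fault-free: U1=1, U2=0, U3=1 → 1. Observed 0.
  U1 stuck-at-0: output 1 ✗
  U1 stuck-at-1: output 1 ✗
  U2 stuck-at-0: output 1 ✗
  U2 stuck-at-1: output 0 ✓
  U3 stuck-at-0: output 0 ✓
  U3 stuck-at-1: output 1 ✗
Consistent faults: {U2 stuck-at-1, U3 stuck-at-0} — 2 in all.

2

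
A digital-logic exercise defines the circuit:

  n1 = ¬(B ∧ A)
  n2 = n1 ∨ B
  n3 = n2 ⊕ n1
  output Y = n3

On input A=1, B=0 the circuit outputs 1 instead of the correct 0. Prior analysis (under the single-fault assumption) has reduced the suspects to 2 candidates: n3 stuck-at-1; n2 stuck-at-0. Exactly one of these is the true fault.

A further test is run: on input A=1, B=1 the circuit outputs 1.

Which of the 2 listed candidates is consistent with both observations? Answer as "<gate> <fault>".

n3 stuck-at-1

Evaluate each candidate on input A=1, B=1:
  n3 stuck-at-1: n1=0, n2=1, n3=1 [stuck-at-1] → 1 — matches
  n2 stuck-at-0: n1=0, n2=0 [stuck-at-0], n3=0 → 0 — eliminated
Only n3 stuck-at-1 reproduces the observed 1.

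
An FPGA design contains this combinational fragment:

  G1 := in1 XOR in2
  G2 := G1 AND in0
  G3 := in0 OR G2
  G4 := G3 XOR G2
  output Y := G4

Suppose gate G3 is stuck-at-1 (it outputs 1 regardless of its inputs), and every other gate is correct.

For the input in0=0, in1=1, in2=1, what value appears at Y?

1

Propagate with G3 forced: G1=0, G2=0, G3=1 [stuck-at-1], G4=1.
So Y = 1. (Without the fault it would be 0.)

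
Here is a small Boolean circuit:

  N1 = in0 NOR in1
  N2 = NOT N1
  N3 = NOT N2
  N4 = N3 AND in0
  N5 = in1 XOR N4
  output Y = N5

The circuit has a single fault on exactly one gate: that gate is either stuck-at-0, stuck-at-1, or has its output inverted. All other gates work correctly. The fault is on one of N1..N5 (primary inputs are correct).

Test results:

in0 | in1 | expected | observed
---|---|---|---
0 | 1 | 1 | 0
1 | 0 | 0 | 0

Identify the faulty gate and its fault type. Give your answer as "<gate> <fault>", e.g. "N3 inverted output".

Fault-free values for test 1 (in0=0, in1=1): N1=0, N2=1, N3=0, N4=0, N5=1, giving Y=1. Observed 0.
Test 1: faults giving observed 0 are {N4 stuck-at-1, N4 inverted output, N5 stuck-at-0, N5 inverted output}.
Test 2 (in0=1, in1=0): fault-free N1=0, N2=1, N3=0, N4=0, N5=0 → 0; observed 0. Eliminates N4 stuck-at-1, N4 inverted output, N5 inverted output.
Only N5 stuck-at-0 is consistent with every test.

N5 stuck-at-0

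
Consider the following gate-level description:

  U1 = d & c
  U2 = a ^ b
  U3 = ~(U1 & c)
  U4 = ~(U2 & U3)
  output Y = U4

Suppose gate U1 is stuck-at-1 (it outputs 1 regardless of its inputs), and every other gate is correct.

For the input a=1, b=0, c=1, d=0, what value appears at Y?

Propagate with U1 forced: U1=1 [stuck-at-1], U2=1, U3=0, U4=1.
So Y = 1. (Without the fault it would be 0.)

1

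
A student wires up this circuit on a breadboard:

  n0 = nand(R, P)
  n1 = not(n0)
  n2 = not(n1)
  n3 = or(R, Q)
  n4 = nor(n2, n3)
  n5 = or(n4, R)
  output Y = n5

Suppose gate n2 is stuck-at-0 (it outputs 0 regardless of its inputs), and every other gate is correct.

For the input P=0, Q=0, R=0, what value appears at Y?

Propagate with n2 forced: n0=1, n1=0, n2=0 [stuck-at-0], n3=0, n4=1, n5=1.
So Y = 1. (Without the fault it would be 0.)

1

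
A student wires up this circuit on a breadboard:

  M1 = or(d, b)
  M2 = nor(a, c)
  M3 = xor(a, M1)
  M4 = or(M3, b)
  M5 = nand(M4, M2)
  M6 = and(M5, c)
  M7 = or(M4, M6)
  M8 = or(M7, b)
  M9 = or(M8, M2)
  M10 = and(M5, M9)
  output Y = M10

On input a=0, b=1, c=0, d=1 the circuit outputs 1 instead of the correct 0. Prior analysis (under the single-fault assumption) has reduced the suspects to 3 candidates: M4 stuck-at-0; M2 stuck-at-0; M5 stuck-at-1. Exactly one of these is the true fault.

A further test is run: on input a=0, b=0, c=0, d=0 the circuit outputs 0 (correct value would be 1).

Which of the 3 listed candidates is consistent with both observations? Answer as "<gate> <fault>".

M2 stuck-at-0

Evaluate each candidate on input a=0, b=0, c=0, d=0:
  M4 stuck-at-0: M1=0, M2=1, M3=0, M4=0 [stuck-at-0], M5=1, M6=0, M7=0, M8=0, M9=1, M10=1 → 1 — eliminated
  M2 stuck-at-0: M1=0, M2=0 [stuck-at-0], M3=0, M4=0, M5=1, M6=0, M7=0, M8=0, M9=0, M10=0 → 0 — matches
  M5 stuck-at-1: M1=0, M2=1, M3=0, M4=0, M5=1 [stuck-at-1], M6=0, M7=0, M8=0, M9=1, M10=1 → 1 — eliminated
Only M2 stuck-at-0 reproduces the observed 0.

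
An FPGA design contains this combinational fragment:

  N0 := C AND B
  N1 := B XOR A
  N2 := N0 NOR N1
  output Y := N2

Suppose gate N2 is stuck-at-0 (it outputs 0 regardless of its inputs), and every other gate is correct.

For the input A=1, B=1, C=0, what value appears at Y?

Propagate with N2 forced: N0=0, N1=0, N2=0 [stuck-at-0].
So Y = 0. (Without the fault it would be 1.)

0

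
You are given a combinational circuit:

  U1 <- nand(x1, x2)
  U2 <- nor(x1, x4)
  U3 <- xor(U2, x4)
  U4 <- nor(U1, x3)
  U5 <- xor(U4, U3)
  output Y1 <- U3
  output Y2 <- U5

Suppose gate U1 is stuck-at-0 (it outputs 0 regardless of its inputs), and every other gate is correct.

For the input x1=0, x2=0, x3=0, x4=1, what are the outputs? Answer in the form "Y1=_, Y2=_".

Propagate with U1 forced: U1=0 [stuck-at-0], U2=0, U3=1, U4=1, U5=0.
So the outputs are Y1=1, Y2=0. (Without the fault they would be Y1=1, Y2=1.)

Y1=1, Y2=0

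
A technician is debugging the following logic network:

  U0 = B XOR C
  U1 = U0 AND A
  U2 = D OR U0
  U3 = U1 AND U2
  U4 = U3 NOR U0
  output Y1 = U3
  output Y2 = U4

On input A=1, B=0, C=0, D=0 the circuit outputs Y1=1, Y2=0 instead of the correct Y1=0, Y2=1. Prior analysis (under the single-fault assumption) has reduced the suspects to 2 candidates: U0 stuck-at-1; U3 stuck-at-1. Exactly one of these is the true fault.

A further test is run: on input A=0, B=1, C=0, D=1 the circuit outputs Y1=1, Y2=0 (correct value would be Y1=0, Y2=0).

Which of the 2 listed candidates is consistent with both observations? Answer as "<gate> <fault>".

U3 stuck-at-1

Evaluate each candidate on input A=0, B=1, C=0, D=1:
  U0 stuck-at-1: U0=1 [stuck-at-1], U1=0, U2=1, U3=0, U4=0 → Y1=0, Y2=0 — eliminated
  U3 stuck-at-1: U0=1, U1=0, U2=1, U3=1 [stuck-at-1], U4=0 → Y1=1, Y2=0 — matches
Only U3 stuck-at-1 reproduces the observed Y1=1, Y2=0.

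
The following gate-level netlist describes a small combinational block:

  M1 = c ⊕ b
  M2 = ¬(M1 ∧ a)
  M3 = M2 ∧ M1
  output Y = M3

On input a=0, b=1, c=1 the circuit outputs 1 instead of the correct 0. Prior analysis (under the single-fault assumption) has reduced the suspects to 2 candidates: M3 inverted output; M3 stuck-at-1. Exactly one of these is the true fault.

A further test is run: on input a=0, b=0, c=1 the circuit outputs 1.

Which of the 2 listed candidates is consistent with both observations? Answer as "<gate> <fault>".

Evaluate each candidate on input a=0, b=0, c=1:
  M3 inverted output: M1=1, M2=1, M3=0 [inverted output] → 0 — eliminated
  M3 stuck-at-1: M1=1, M2=1, M3=1 [stuck-at-1] → 1 — matches
Only M3 stuck-at-1 reproduces the observed 1.

M3 stuck-at-1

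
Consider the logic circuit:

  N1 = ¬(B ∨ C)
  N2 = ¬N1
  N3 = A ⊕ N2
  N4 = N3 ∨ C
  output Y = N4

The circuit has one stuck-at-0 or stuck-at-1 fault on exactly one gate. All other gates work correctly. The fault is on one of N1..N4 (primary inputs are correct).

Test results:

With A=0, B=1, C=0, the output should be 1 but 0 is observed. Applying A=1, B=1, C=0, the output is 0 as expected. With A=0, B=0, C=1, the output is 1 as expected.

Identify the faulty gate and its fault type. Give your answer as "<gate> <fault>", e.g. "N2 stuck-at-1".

Fault-free values for test 1 (A=0, B=1, C=0): N1=0, N2=1, N3=1, N4=1, giving Y=1. Observed 0.
Test 1: faults giving observed 0 are {N1 stuck-at-1, N2 stuck-at-0, N3 stuck-at-0, N4 stuck-at-0}.
Test 2 (A=1, B=1, C=0): fault-free N1=0, N2=1, N3=0, N4=0 → 0; observed 0. Eliminates N1 stuck-at-1, N2 stuck-at-0.
Test 3 (A=0, B=0, C=1): fault-free N1=0, N2=1, N3=1, N4=1 → 1; observed 1. Eliminates N4 stuck-at-0.
Only N3 stuck-at-0 is consistent with every test.

N3 stuck-at-0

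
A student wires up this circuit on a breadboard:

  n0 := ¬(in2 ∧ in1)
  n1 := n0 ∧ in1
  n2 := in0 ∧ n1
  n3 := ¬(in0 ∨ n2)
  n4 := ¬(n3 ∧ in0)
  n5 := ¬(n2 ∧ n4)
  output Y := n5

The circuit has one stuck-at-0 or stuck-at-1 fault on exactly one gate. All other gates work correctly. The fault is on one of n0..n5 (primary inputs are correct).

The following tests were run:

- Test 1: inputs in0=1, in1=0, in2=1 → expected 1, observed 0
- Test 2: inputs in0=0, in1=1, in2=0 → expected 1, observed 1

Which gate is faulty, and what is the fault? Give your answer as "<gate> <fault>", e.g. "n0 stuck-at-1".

Fault-free values for test 1 (in0=1, in1=0, in2=1): n0=1, n1=0, n2=0, n3=0, n4=1, n5=1, giving Y=1. Observed 0.
Test 1: faults giving observed 0 are {n1 stuck-at-1, n2 stuck-at-1, n5 stuck-at-0}.
Test 2 (in0=0, in1=1, in2=0): fault-free n0=1, n1=1, n2=0, n3=1, n4=1, n5=1 → 1; observed 1. Eliminates n2 stuck-at-1, n5 stuck-at-0.
Only n1 stuck-at-1 is consistent with every test.

n1 stuck-at-1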